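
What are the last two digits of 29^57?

By repeated squaring mod 100: 29^1≡29, 29^2≡41, 29^4≡81, 29^8≡61, 29^16≡21, 29^32≡41.
57 = 1 + 8 + 16 + 32, so 29^57 ≡ 29·61·21·41 ≡ 9 (mod 100).

09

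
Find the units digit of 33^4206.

9

Last digits of 3^n: 3, 9, 7, 1 (period 4).
4206 leaves remainder 2 on division by 4, so 33^4206 ends in 9.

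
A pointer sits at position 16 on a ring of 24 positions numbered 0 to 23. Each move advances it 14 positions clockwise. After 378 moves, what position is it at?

378·14 = 5292.
5292 mod 24 = 12 (since 220·24 = 5280).
(16 + 12) mod 24 = 4.

4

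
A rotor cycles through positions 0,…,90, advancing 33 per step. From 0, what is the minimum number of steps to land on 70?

49

33⁻¹ ≡ 80 (mod 91) because 33·80 = 2640 = 29·91 + 1.
So x ≡ 80·70 = 5600 ≡ 49 (mod 91).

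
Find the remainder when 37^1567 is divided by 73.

37

By repeated squaring mod 73: 37^1≡37, 37^2≡55, 37^4≡32, 37^8≡2, 37^16≡4, 37^32≡16, 37^64≡37, 37^128≡55, 37^256≡32, 37^512≡2, 37^1024≡4.
1567 = 1 + 2 + 4 + 8 + 16 + 512 + 1024, so 37^1567 ≡ 37·55·32·2·4·2·4 ≡ 37 (mod 73).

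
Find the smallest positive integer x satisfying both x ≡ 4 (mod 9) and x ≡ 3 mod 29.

x ≡ 4 (mod 9) gives x ∈ {4, 13, 22, 31, 40, 49, 58, 67, …}.
The first of these with x mod 29 = 3 is 148.

148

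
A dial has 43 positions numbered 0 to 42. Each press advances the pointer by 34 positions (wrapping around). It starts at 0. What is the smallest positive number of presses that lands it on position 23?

34⁻¹ ≡ 19 (mod 43) because 34·19 = 646 = 15·43 + 1.
Multiplying both sides by 19: x ≡ 19·23 = 437 ≡ 7 (mod 43).
Check: 34·7 = 238 = 5·43 + 23.

7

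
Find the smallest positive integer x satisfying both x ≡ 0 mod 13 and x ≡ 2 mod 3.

Since 3·9 ≡ 1 (mod 13), take x = 2 + 3·((0−2)·9 mod 13) = 2 + 3·8 = 26.
Check: 26 mod 13 = 0, 26 mod 3 = 2.

26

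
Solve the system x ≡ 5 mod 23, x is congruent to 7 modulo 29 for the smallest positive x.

442

Since 29·4 ≡ 1 (mod 23), take x = 7 + 29·((5−7)·4 mod 23) = 7 + 29·15 = 442.
Check: 442 mod 23 = 5, 442 mod 29 = 7.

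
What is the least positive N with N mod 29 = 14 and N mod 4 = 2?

Since 4·22 ≡ 1 (mod 29), take x = 2 + 4·((14−2)·22 mod 29) = 2 + 4·3 = 14.
Check: 14 mod 29 = 14, 14 mod 4 = 2.

14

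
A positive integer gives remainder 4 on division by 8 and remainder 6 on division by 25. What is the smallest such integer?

156

x ≡ 4 (mod 8) gives x ∈ {4, 12, 20, 28, 36, 44, 52, 60, …}.
The first of these with x mod 25 = 6 is 156.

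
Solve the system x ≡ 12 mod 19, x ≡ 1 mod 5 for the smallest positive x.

x ≡ 1 (mod 5) gives x ∈ {1, 6, 11, 16, 21, 26, 31}.
The first of these with x mod 19 = 12 is 31.

31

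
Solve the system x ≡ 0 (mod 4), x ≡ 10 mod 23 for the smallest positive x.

x ≡ 0 (mod 4) gives x ∈ {0, 4, 8, 12, 16, 20, 24, 28, …}.
The first of these with x mod 23 = 10 is 56.

56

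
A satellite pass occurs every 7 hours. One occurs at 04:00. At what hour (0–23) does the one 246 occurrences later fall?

22

246·7 = 1722.
1722 = 71·24 + 18, so 1722 mod 24 = 18.
(4 + 18) mod 24 = 22.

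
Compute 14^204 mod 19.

By repeated squaring mod 19: 14^1≡14, 14^2≡6, 14^4≡17, 14^8≡4, 14^16≡16, 14^32≡9, 14^64≡5, 14^128≡6.
Since 204 = 4 + 8 + 64 + 128 in binary, 14^204 ≡ 17·4·5·6 ≡ 7 (mod 19).

7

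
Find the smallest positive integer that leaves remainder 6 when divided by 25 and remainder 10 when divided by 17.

231

x ≡ 10 (mod 17) gives x ∈ {10, 27, 44, 61, 78, 95, 112, 129, …}.
The first of these with x mod 25 = 6 is 231.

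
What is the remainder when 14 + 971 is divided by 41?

1

971 − 23·41 = 28, so 971 ≡ 28 (mod 41).
(14 + 28) mod 41 = 1.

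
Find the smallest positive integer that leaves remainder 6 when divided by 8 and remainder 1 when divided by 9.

46

x ≡ 6 (mod 8) gives x ∈ {6, 14, 22, 30, 38, 46}.
The first of these with x mod 9 = 1 is 46.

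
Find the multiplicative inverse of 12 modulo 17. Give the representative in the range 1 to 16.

10

17 = 1·12 + 5
12 = 2·5 + 2
5 = 2·2 + 1
2 = 2·1 + 0
Back-substituting gives 12·10 ≡ 1 (mod 17).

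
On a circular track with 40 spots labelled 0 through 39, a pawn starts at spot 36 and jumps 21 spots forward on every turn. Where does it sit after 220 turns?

16

220·21 = 4620.
4620 − 115·40 = 20, so 4620 ≡ 20 (mod 40).
(36 + 20) mod 40 = 16.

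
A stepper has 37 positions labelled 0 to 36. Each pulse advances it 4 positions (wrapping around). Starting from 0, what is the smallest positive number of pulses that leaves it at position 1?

28

37 = 9·4 + 1
4 = 4·1 + 0
Back-substituting gives 4·28 ≡ 1 (mod 37).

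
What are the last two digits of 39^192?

21

Square-and-reduce mod 100: 39^1≡39, 39^2≡21, 39^4≡41, 39^8≡81, 39^16≡61, 39^32≡21, 39^64≡41, 39^128≡81.
Since 192 = 64 + 128 in binary, 39^192 ≡ 41·81 ≡ 21 (mod 100).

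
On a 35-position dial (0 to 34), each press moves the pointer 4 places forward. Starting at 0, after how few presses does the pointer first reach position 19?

31

The inverse of 4 mod 35 is 9 (since 4·9 = 36 ≡ 1).
Multiplying both sides by 9: x ≡ 9·19 = 171 ≡ 31 (mod 35).
Check: 4·31 = 124 = 3·35 + 19.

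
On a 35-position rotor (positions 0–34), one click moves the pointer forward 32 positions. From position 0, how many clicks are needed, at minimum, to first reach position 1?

35 = 1·32 + 3
32 = 10·3 + 2
3 = 1·2 + 1
2 = 2·1 + 0
Back-substituting gives 32·23 ≡ 1 (mod 35).

23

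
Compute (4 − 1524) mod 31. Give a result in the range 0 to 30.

30

1524 = 49·31 + 5, so 1524 mod 31 = 5.
(4 − 5) mod 31 = 30.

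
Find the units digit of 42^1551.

8

Powers of 2 mod 10 repeat with period 4: 2, 4, 8, 6.
1551 leaves remainder 3 on division by 4, so 42^1551 ends in 8.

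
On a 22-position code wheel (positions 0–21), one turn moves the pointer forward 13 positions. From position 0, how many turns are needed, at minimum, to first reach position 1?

22 = 1·13 + 9
13 = 1·9 + 4
9 = 2·4 + 1
4 = 4·1 + 0
Back-substituting gives 13·17 ≡ 1 (mod 22).

17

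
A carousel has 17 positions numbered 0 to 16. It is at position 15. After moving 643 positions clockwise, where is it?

12

Dividing 643 by 17 gives quotient 37 and remainder 14.
(15 + 14) mod 17 = 12.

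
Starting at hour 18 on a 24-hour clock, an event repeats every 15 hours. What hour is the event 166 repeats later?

166·15 = 2490.
2490 = 103·24 + 18, so 2490 mod 24 = 18.
(18 + 18) mod 24 = 12.

12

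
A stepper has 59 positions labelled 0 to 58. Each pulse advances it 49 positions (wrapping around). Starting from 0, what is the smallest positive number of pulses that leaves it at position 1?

49·53 = 2597 = 44·59 + 1, so 49⁻¹ ≡ 53 (mod 59).

53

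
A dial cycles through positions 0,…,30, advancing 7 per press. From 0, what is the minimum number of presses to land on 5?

7⁻¹ ≡ 9 (mod 31) because 7·9 = 63 = 2·31 + 1.
So x ≡ 9·5 = 45 ≡ 14 (mod 31).
Check: 7·14 = 98 = 3·31 + 5.

14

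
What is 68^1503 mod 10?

2

Powers of 8 mod 10 repeat with period 4: 8, 4, 2, 6.
1503 mod 4 = 3, so the last digit matches 8^3 = 2.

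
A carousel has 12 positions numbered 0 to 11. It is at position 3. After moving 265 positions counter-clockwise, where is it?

Dividing 265 by 12 gives quotient 22 and remainder 1.
(3 − 1) mod 12 = 2.

2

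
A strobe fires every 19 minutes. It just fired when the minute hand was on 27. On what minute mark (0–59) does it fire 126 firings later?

126·19 = 2394.
2394 = 39·60 + 54, so 2394 mod 60 = 54.
(27 + 54) mod 60 = 21.

21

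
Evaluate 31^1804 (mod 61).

Successive squares of 31 mod 61: 31^1≡31, 31^2≡46, 31^4≡42, 31^8≡56, 31^16≡25, 31^32≡15, 31^64≡42, 31^128≡56, 31^256≡25, 31^512≡15, 31^1024≡42.
1804 = 4 + 8 + 256 + 512 + 1024, so 31^1804 ≡ 42·56·25·15·42 ≡ 42 (mod 61).

42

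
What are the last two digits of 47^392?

41

Successive squares of 47 mod 100: 47^1≡47, 47^2≡9, 47^4≡81, 47^8≡61, 47^16≡21, 47^32≡41, 47^64≡81, 47^128≡61, 47^256≡21.
392 = 8 + 128 + 256, so 47^392 ≡ 61·61·21 ≡ 41 (mod 100).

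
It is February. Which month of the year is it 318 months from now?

August

318 = 26·12 + 6, so 318 mod 12 = 6.
February + 6 months → August.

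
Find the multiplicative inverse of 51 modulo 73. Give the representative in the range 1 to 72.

73 = 1·51 + 22
51 = 2·22 + 7
22 = 3·7 + 1
7 = 7·1 + 0
Back-substituting gives 51·63 ≡ 1 (mod 73).

63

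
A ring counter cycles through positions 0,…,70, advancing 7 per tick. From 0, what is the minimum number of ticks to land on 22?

64

7⁻¹ ≡ 61 (mod 71) because 7·61 = 427 = 6·71 + 1.
Multiplying both sides by 61: x ≡ 61·22 = 1342 ≡ 64 (mod 71).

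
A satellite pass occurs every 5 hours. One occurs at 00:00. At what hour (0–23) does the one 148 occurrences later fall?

148·5 = 740.
740 mod 24 = 20 (since 30·24 = 720).
(0 + 20) mod 24 = 20.

20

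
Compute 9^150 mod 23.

Successive squares of 9 mod 23: 9^1≡9, 9^2≡12, 9^4≡6, 9^8≡13, 9^16≡8, 9^32≡18, 9^64≡2, 9^128≡4.
150 = 2 + 4 + 16 + 128, so 9^150 ≡ 12·6·8·4 ≡ 4 (mod 23).

4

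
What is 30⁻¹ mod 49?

30·18 = 540 = 11·49 + 1, so 30⁻¹ ≡ 18 (mod 49).

18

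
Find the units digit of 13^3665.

3

Powers of 3 mod 10 repeat with period 4: 3, 9, 7, 1.
3665 leaves remainder 1 on division by 4, so 13^3665 ends in 3.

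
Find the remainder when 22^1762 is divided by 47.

24

Successive squares of 22 mod 47: 22^1≡22, 22^2≡14, 22^4≡8, 22^8≡17, 22^16≡7, 22^32≡2, 22^64≡4, 22^128≡16, 22^256≡21, 22^512≡18, 22^1024≡42.
1762 = 2 + 32 + 64 + 128 + 512 + 1024, so 22^1762 ≡ 14·2·4·16·18·42 ≡ 24 (mod 47).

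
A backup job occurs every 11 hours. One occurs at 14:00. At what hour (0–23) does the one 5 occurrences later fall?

21

5·11 = 55.
Dividing 55 by 24 gives quotient 2 and remainder 7.
(14 + 7) mod 24 = 21.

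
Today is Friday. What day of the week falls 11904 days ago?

Monday

11904 mod 7 = 4 (since 1700·7 = 11900).
Friday − 4 days → Monday.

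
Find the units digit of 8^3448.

The units digit of 8^n cycles with period 4: 8, 4, 2, 6, …
3448 leaves remainder 0 on division by 4, so 8^3448 ends in 6.

6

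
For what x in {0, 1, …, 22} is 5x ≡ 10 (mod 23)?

2

The inverse of 5 mod 23 is 14 (since 5·14 = 70 ≡ 1).
So x ≡ 14·10 = 140 ≡ 2 (mod 23).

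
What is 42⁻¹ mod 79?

42·32 = 1344 = 17·79 + 1, so 42⁻¹ ≡ 32 (mod 79).

32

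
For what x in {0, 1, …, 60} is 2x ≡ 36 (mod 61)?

The inverse of 2 mod 61 is 31 (since 2·31 = 62 ≡ 1).
Multiplying both sides by 31: x ≡ 31·36 = 1116 ≡ 18 (mod 61).

18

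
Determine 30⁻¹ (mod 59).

59 = 1·30 + 29
30 = 1·29 + 1
29 = 29·1 + 0
Back-substituting gives 30·2 ≡ 1 (mod 59).

2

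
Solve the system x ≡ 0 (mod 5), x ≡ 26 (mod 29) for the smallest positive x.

x ≡ 0 (mod 5) gives x ∈ {0, 5, 10, 15, 20, 25, 30, 35, …}.
The first of these with x mod 29 = 26 is 55.

55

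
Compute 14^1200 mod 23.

9

By repeated squaring mod 23: 14^1≡14, 14^2≡12, 14^4≡6, 14^8≡13, 14^16≡8, 14^32≡18, 14^64≡2, 14^128≡4, 14^256≡16, 14^512≡3, 14^1024≡9.
Since 1200 = 16 + 32 + 128 + 1024 in binary, 14^1200 ≡ 8·18·4·9 ≡ 9 (mod 23).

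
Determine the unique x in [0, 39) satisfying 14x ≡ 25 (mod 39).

14⁻¹ ≡ 14 (mod 39) because 14·14 = 196 = 5·39 + 1.
Multiplying both sides by 14: x ≡ 14·25 = 350 ≡ 38 (mod 39).

38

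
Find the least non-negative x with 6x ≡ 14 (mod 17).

8

The inverse of 6 mod 17 is 3 (since 6·3 = 18 ≡ 1).
Multiplying both sides by 3: x ≡ 3·14 = 42 ≡ 8 (mod 17).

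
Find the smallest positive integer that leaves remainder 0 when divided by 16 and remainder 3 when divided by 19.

Since 19·11 ≡ 1 (mod 16), take x = 3 + 19·((0−3)·11 mod 16) = 3 + 19·15 = 288.
Check: 288 mod 16 = 0, 288 mod 19 = 3.

288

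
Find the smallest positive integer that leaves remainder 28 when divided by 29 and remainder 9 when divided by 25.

434

Since 25·7 ≡ 1 (mod 29), take x = 9 + 25·((28−9)·7 mod 29) = 9 + 25·17 = 434.
Check: 434 mod 29 = 28, 434 mod 25 = 9.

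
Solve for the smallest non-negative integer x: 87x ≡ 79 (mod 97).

The inverse of 87 mod 97 is 29 (since 87·29 = 2523 ≡ 1).
Multiplying both sides by 29: x ≡ 29·79 = 2291 ≡ 60 (mod 97).

60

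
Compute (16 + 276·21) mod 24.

276·21 = 5796.
5796 − 241·24 = 12, so 5796 ≡ 12 (mod 24).
(16 + 12) mod 24 = 4.

4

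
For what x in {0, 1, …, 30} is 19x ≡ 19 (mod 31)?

19⁻¹ ≡ 18 (mod 31) because 19·18 = 342 = 11·31 + 1.
Multiplying both sides by 18: x ≡ 18·19 = 342 ≡ 1 (mod 31).
Check: 19·1 = 19 = 0·31 + 19.

1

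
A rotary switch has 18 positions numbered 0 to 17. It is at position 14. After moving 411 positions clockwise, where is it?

11

411 − 22·18 = 15, so 411 ≡ 15 (mod 18).
(14 + 15) mod 18 = 11.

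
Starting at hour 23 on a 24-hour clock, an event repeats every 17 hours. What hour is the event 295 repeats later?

22

295·17 = 5015.
5015 − 208·24 = 23, so 5015 ≡ 23 (mod 24).
(23 + 23) mod 24 = 22.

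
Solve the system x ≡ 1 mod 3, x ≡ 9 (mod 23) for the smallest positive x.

55

Since 23·2 ≡ 1 (mod 3), take x = 9 + 23·((1−9)·2 mod 3) = 9 + 23·2 = 55.
Check: 55 mod 3 = 1, 55 mod 23 = 9.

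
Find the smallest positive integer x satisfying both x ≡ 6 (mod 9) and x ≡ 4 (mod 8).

Since 8·8 ≡ 1 (mod 9), take x = 4 + 8·((6−4)·8 mod 9) = 4 + 8·7 = 60.
Check: 60 mod 9 = 6, 60 mod 8 = 4.

60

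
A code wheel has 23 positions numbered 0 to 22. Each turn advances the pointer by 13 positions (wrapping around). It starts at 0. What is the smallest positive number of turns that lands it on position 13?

13⁻¹ ≡ 16 (mod 23) because 13·16 = 208 = 9·23 + 1.
Multiplying both sides by 16: x ≡ 16·13 = 208 ≡ 1 (mod 23).

1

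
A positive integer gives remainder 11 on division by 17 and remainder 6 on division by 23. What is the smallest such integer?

351

x ≡ 11 (mod 17) gives x ∈ {11, 28, 45, 62, 79, 96, 113, 130, …}.
The first of these with x mod 23 = 6 is 351.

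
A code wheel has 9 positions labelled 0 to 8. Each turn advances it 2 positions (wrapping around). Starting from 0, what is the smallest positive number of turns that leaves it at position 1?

9 = 4·2 + 1
2 = 2·1 + 0
Back-substituting gives 2·5 ≡ 1 (mod 9).

5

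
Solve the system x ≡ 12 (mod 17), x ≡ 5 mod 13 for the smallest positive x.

148

Since 13·4 ≡ 1 (mod 17), take x = 5 + 13·((12−5)·4 mod 17) = 5 + 13·11 = 148.
Check: 148 mod 17 = 12, 148 mod 13 = 5.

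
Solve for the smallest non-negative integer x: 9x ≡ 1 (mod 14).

The inverse of 9 mod 14 is 11 (since 9·11 = 99 ≡ 1).
Multiplying both sides by 11: x ≡ 11·1 = 11 ≡ 11 (mod 14).

11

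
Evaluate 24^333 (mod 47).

Successive squares of 24 mod 47: 24^1≡24, 24^2≡12, 24^4≡3, 24^8≡9, 24^16≡34, 24^32≡28, 24^64≡32, 24^128≡37, 24^256≡6.
333 = 1 + 4 + 8 + 64 + 256, so 24^333 ≡ 24·3·9·32·6 ≡ 7 (mod 47).

7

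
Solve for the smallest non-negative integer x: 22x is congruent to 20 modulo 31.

The inverse of 22 mod 31 is 24 (since 22·24 = 528 ≡ 1).
So x ≡ 24·20 = 480 ≡ 15 (mod 31).
Check: 22·15 = 330 = 10·31 + 20.

15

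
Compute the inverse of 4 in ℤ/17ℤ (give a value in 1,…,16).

13

4·13 = 52 = 3·17 + 1, so 4⁻¹ ≡ 13 (mod 17).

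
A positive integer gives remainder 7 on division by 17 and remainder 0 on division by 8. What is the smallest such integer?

24

Since 8·15 ≡ 1 (mod 17), take x = 0 + 8·((7−0)·15 mod 17) = 0 + 8·3 = 24.
Check: 24 mod 17 = 7, 24 mod 8 = 0.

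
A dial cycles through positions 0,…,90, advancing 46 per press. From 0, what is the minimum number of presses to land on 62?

46⁻¹ ≡ 2 (mod 91) because 46·2 = 92 = 1·91 + 1.
So x ≡ 2·62 = 124 ≡ 33 (mod 91).
Check: 46·33 = 1518 = 16·91 + 62.

33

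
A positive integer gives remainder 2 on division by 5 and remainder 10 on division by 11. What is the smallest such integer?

Since 11·1 ≡ 1 (mod 5), take x = 10 + 11·((2−10)·1 mod 5) = 10 + 11·2 = 32.
Check: 32 mod 5 = 2, 32 mod 11 = 10.

32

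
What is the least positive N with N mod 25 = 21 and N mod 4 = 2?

46

x ≡ 2 (mod 4) gives x ∈ {2, 6, 10, 14, 18, 22, 26, 30, …}.
The first of these with x mod 25 = 21 is 46.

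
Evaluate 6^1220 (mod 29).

By repeated squaring mod 29: 6^1≡6, 6^2≡7, 6^4≡20, 6^8≡23, 6^16≡7, 6^32≡20, 6^64≡23, 6^128≡7, 6^256≡20, 6^512≡23, 6^1024≡7.
Since 1220 = 4 + 64 + 128 + 1024 in binary, 6^1220 ≡ 20·23·7·7 ≡ 7 (mod 29).

7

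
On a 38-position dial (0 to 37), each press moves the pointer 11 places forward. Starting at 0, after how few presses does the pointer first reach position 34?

The inverse of 11 mod 38 is 7 (since 11·7 = 77 ≡ 1).
So x ≡ 7·34 = 238 ≡ 10 (mod 38).

10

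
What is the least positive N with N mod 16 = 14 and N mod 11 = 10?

x ≡ 10 (mod 11) gives x ∈ {10, 21, 32, 43, 54, 65, 76, 87, …}.
The first of these with x mod 16 = 14 is 142.

142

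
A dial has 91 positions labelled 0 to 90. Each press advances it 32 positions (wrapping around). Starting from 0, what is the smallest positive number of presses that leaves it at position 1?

32·37 = 1184 = 13·91 + 1, so 32⁻¹ ≡ 37 (mod 91).

37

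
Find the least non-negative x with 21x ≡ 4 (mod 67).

64

The inverse of 21 mod 67 is 16 (since 21·16 = 336 ≡ 1).
So x ≡ 16·4 = 64 ≡ 64 (mod 67).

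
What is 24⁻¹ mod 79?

56

24·56 = 1344 = 17·79 + 1, so 24⁻¹ ≡ 56 (mod 79).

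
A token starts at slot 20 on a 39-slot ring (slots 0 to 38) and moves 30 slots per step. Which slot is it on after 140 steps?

8

140·30 = 4200.
Dividing 4200 by 39 gives quotient 107 and remainder 27.
(20 + 27) mod 39 = 8.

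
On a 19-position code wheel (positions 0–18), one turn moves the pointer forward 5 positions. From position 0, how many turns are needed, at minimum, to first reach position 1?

4

19 = 3·5 + 4
5 = 1·4 + 1
4 = 4·1 + 0
Back-substituting gives 5·4 ≡ 1 (mod 19).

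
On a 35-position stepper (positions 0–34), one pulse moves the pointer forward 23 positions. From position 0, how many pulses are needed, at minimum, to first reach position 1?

32

35 = 1·23 + 12
23 = 1·12 + 11
12 = 1·11 + 1
11 = 11·1 + 0
Back-substituting gives 23·32 ≡ 1 (mod 35).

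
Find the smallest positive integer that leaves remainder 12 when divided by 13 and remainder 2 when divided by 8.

90

Since 8·5 ≡ 1 (mod 13), take x = 2 + 8·((12−2)·5 mod 13) = 2 + 8·11 = 90.
Check: 90 mod 13 = 12, 90 mod 8 = 2.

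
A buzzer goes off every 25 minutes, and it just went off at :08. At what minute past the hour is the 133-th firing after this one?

133·25 = 3325.
Dividing 3325 by 60 gives quotient 55 and remainder 25.
(8 + 25) mod 60 = 33.

33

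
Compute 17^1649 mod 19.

By repeated squaring mod 19: 17^1≡17, 17^2≡4, 17^4≡16, 17^8≡9, 17^16≡5, 17^32≡6, 17^64≡17, 17^128≡4, 17^256≡16, 17^512≡9, 17^1024≡5.
Since 1649 = 1 + 16 + 32 + 64 + 512 + 1024 in binary, 17^1649 ≡ 17·5·6·17·9·5 ≡ 4 (mod 19).

4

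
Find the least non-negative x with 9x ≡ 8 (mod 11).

7

The inverse of 9 mod 11 is 5 (since 9·5 = 45 ≡ 1).
Multiplying both sides by 5: x ≡ 5·8 = 40 ≡ 7 (mod 11).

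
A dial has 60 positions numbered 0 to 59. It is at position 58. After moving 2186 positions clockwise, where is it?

24

2186 − 36·60 = 26, so 2186 ≡ 26 (mod 60).
(58 + 26) mod 60 = 24.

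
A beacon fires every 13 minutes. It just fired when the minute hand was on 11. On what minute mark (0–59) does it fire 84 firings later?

84·13 = 1092.
1092 − 18·60 = 12, so 1092 ≡ 12 (mod 60).
(11 + 12) mod 60 = 23.

23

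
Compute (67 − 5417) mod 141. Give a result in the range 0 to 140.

5417 mod 141 = 59 (since 38·141 = 5358).
(67 − 59) mod 141 = 8.

8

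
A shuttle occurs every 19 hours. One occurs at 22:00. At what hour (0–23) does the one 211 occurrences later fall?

211·19 = 4009.
Dividing 4009 by 24 gives quotient 167 and remainder 1.
(22 + 1) mod 24 = 23.

23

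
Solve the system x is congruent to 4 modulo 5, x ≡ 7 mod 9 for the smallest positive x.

Since 9·4 ≡ 1 (mod 5), take x = 7 + 9·((4−7)·4 mod 5) = 7 + 9·3 = 34.
Check: 34 mod 5 = 4, 34 mod 9 = 7.

34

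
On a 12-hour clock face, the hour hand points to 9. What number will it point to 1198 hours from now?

7

1198 mod 12 = 10 (since 99·12 = 1188).
9 + 10 → 7 on a 12-hour dial.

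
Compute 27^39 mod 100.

63

Successive squares of 27 mod 100: 27^1≡27, 27^2≡29, 27^4≡41, 27^8≡81, 27^16≡61, 27^32≡21.
Since 39 = 1 + 2 + 4 + 32 in binary, 27^39 ≡ 27·29·41·21 ≡ 63 (mod 100).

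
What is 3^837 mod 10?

3

Last digits of 3^n: 3, 9, 7, 1 (period 4).
837 mod 4 = 1, so the last digit matches 3^1 = 3.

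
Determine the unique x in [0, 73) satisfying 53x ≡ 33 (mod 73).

2

The inverse of 53 mod 73 is 62 (since 53·62 = 3286 ≡ 1).
Multiplying both sides by 62: x ≡ 62·33 = 2046 ≡ 2 (mod 73).
Check: 53·2 = 106 = 1·73 + 33.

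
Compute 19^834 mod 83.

4

By repeated squaring mod 83: 19^1≡19, 19^2≡29, 19^4≡11, 19^8≡38, 19^16≡33, 19^32≡10, 19^64≡17, 19^128≡40, 19^256≡23, 19^512≡31.
Since 834 = 2 + 64 + 256 + 512 in binary, 19^834 ≡ 29·17·23·31 ≡ 4 (mod 83).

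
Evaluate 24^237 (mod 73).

Successive squares of 24 mod 73: 24^1≡24, 24^2≡65, 24^4≡64, 24^8≡8, 24^16≡64, 24^32≡8, 24^64≡64, 24^128≡8.
237 = 1 + 4 + 8 + 32 + 64 + 128, so 24^237 ≡ 24·64·8·8·64·8 ≡ 46 (mod 73).

46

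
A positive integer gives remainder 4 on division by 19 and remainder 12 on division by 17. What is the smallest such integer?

Since 17·9 ≡ 1 (mod 19), take x = 12 + 17·((4−12)·9 mod 19) = 12 + 17·4 = 80.
Check: 80 mod 19 = 4, 80 mod 17 = 12.

80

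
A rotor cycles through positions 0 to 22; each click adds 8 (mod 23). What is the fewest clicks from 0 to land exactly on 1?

23 = 2·8 + 7
8 = 1·7 + 1
7 = 7·1 + 0
Back-substituting gives 8·3 ≡ 1 (mod 23).

3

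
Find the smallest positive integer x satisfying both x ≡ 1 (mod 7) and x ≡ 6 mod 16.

x ≡ 1 (mod 7) gives x ∈ {1, 8, 15, 22}.
The first of these with x mod 16 = 6 is 22.

22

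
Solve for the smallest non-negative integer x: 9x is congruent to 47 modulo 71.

The inverse of 9 mod 71 is 8 (since 9·8 = 72 ≡ 1).
So x ≡ 8·47 = 376 ≡ 21 (mod 71).
Check: 9·21 = 189 = 2·71 + 47.

21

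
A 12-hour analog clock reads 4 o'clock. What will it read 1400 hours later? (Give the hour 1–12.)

12

1400 − 116·12 = 8, so 1400 ≡ 8 (mod 12).
4 + 8 → 12 on a 12-hour dial.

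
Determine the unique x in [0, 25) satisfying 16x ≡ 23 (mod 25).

3

16⁻¹ ≡ 11 (mod 25) because 16·11 = 176 = 7·25 + 1.
Multiplying both sides by 11: x ≡ 11·23 = 253 ≡ 3 (mod 25).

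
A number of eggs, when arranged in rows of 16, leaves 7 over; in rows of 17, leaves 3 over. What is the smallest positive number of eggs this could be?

x ≡ 7 (mod 16) gives x ∈ {7, 23, 39, 55, 71}.
The first of these with x mod 17 = 3 is 71.

71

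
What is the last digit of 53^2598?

9

Powers of 3 mod 10 repeat with period 4: 3, 9, 7, 1.
2598 mod 4 = 2, so the last digit matches 3^2 = 9.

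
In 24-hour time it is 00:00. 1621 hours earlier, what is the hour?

11

Dividing 1621 by 24 gives quotient 67 and remainder 13.
(0 − 13) mod 24 = 11.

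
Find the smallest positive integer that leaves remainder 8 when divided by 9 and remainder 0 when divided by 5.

Since 5·2 ≡ 1 (mod 9), take x = 0 + 5·((8−0)·2 mod 9) = 0 + 5·7 = 35.
Check: 35 mod 9 = 8, 35 mod 5 = 0.

35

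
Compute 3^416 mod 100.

21

Square-and-reduce mod 100: 3^1≡3, 3^2≡9, 3^4≡81, 3^8≡61, 3^16≡21, 3^32≡41, 3^64≡81, 3^128≡61, 3^256≡21.
416 = 32 + 128 + 256, so 3^416 ≡ 41·61·21 ≡ 21 (mod 100).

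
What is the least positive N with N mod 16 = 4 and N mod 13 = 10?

x ≡ 10 (mod 13) gives x ∈ {10, 23, 36}.
The first of these with x mod 16 = 4 is 36.

36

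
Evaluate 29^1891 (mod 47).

20

By repeated squaring mod 47: 29^1≡29, 29^2≡42, 29^4≡25, 29^8≡14, 29^16≡8, 29^32≡17, 29^64≡7, 29^128≡2, 29^256≡4, 29^512≡16, 29^1024≡21.
Since 1891 = 1 + 2 + 32 + 64 + 256 + 512 + 1024 in binary, 29^1891 ≡ 29·42·17·7·4·16·21 ≡ 20 (mod 47).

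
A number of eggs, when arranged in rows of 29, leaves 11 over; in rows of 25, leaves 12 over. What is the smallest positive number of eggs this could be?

562

x ≡ 12 (mod 25) gives x ∈ {12, 37, 62, 87, 112, 137, 162, 187, …}.
The first of these with x mod 29 = 11 is 562.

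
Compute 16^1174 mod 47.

16

Successive squares of 16 mod 47: 16^1≡16, 16^2≡21, 16^4≡18, 16^8≡42, 16^16≡25, 16^32≡14, 16^64≡8, 16^128≡17, 16^256≡7, 16^512≡2, 16^1024≡4.
Since 1174 = 2 + 4 + 16 + 128 + 1024 in binary, 16^1174 ≡ 21·18·25·17·4 ≡ 16 (mod 47).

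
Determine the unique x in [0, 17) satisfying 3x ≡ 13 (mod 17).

10

The inverse of 3 mod 17 is 6 (since 3·6 = 18 ≡ 1).
Multiplying both sides by 6: x ≡ 6·13 = 78 ≡ 10 (mod 17).
Check: 3·10 = 30 = 1·17 + 13.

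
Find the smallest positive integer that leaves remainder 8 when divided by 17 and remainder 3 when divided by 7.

x ≡ 3 (mod 7) gives x ∈ {3, 10, 17, 24, 31, 38, 45, 52, …}.
The first of these with x mod 17 = 8 is 59.

59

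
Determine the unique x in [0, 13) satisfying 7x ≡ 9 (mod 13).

5

The inverse of 7 mod 13 is 2 (since 7·2 = 14 ≡ 1).
So x ≡ 2·9 = 18 ≡ 5 (mod 13).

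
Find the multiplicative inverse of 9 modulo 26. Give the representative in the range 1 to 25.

3

26 = 2·9 + 8
9 = 1·8 + 1
8 = 8·1 + 0
Back-substituting gives 9·3 ≡ 1 (mod 26).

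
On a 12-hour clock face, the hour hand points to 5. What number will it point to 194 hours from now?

7

Dividing 194 by 12 gives quotient 16 and remainder 2.
5 + 2 → 7 on a 12-hour dial.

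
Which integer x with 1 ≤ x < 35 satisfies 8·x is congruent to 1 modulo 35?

35 = 4·8 + 3
8 = 2·3 + 2
3 = 1·2 + 1
2 = 2·1 + 0
Back-substituting gives 8·22 ≡ 1 (mod 35).

22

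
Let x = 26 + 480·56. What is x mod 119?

480·56 = 26880.
Dividing 26880 by 119 gives quotient 225 and remainder 105.
(26 + 105) mod 119 = 12.

12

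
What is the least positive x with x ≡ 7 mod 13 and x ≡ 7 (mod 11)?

Since 11·6 ≡ 1 (mod 13), take x = 7 + 11·((7−7)·6 mod 13) = 7 + 11·0 = 7.
Check: 7 mod 13 = 7, 7 mod 11 = 7.

7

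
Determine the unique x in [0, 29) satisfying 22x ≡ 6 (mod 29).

22⁻¹ ≡ 4 (mod 29) because 22·4 = 88 = 3·29 + 1.
So x ≡ 4·6 = 24 ≡ 24 (mod 29).

24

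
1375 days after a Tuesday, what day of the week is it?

Friday

1375 mod 7 = 3 (since 196·7 = 1372).
Tuesday + 3 days → Friday.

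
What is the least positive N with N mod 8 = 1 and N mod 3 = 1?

Since 3·3 ≡ 1 (mod 8), take x = 1 + 3·((1−1)·3 mod 8) = 1 + 3·0 = 1.
Check: 1 mod 8 = 1, 1 mod 3 = 1.

1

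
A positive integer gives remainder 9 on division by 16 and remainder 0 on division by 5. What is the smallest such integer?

x ≡ 0 (mod 5) gives x ∈ {0, 5, 10, 15, 20, 25}.
The first of these with x mod 16 = 9 is 25.

25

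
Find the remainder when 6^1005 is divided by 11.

10

Square-and-reduce mod 11: 6^1≡6, 6^2≡3, 6^4≡9, 6^8≡4, 6^16≡5, 6^32≡3, 6^64≡9, 6^128≡4, 6^256≡5, 6^512≡3.
Since 1005 = 1 + 4 + 8 + 32 + 64 + 128 + 256 + 512 in binary, 6^1005 ≡ 6·9·4·3·9·4·5·3 ≡ 10 (mod 11).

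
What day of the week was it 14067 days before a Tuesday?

Friday

Dividing 14067 by 7 gives quotient 2009 and remainder 4.
Tuesday − 4 days → Friday.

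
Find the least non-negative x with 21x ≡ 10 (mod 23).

The inverse of 21 mod 23 is 11 (since 21·11 = 231 ≡ 1).
Multiplying both sides by 11: x ≡ 11·10 = 110 ≡ 18 (mod 23).

18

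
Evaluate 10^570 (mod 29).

6

Successive squares of 10 mod 29: 10^1≡10, 10^2≡13, 10^4≡24, 10^8≡25, 10^16≡16, 10^32≡24, 10^64≡25, 10^128≡16, 10^256≡24, 10^512≡25.
Since 570 = 2 + 8 + 16 + 32 + 512 in binary, 10^570 ≡ 13·25·16·24·25 ≡ 6 (mod 29).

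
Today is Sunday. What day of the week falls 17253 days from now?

Friday

17253 mod 7 = 5 (since 2464·7 = 17248).
Sunday + 5 days → Friday.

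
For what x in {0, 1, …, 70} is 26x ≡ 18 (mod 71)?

The inverse of 26 mod 71 is 41 (since 26·41 = 1066 ≡ 1).
Multiplying both sides by 41: x ≡ 41·18 = 738 ≡ 28 (mod 71).
Check: 26·28 = 728 = 10·71 + 18.

28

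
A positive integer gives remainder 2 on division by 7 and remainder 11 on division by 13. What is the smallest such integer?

37

Since 13·6 ≡ 1 (mod 7), take x = 11 + 13·((2−11)·6 mod 7) = 11 + 13·2 = 37.
Check: 37 mod 7 = 2, 37 mod 13 = 11.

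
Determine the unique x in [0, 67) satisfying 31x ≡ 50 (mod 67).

47

31⁻¹ ≡ 13 (mod 67) because 31·13 = 403 = 6·67 + 1.
Multiplying both sides by 13: x ≡ 13·50 = 650 ≡ 47 (mod 67).
Check: 31·47 = 1457 = 21·67 + 50.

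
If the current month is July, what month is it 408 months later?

July

Dividing 408 by 12 gives quotient 34 and remainder 0.
July + 0 months → July.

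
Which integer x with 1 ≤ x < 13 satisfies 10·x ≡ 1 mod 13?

4

13 = 1·10 + 3
10 = 3·3 + 1
3 = 3·1 + 0
Back-substituting gives 10·4 ≡ 1 (mod 13).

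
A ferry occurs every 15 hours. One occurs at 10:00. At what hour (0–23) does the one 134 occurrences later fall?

4

134·15 = 2010.
Dividing 2010 by 24 gives quotient 83 and remainder 18.
(10 + 18) mod 24 = 4.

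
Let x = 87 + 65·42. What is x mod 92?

65·42 = 2730.
2730 − 29·92 = 62, so 2730 ≡ 62 (mod 92).
(87 + 62) mod 92 = 57.

57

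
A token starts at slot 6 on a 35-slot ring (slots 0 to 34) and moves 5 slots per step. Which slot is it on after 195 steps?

1

195·5 = 975.
975 − 27·35 = 30, so 975 ≡ 30 (mod 35).
(6 + 30) mod 35 = 1.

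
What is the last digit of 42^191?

Powers of 2 mod 10 repeat with period 4: 2, 4, 8, 6.
191 leaves remainder 3 on division by 4, so 42^191 ends in 8.

8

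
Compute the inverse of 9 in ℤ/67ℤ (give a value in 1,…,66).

15

67 = 7·9 + 4
9 = 2·4 + 1
4 = 4·1 + 0
Back-substituting gives 9·15 ≡ 1 (mod 67).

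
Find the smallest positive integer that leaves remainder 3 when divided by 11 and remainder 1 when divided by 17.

69

x ≡ 3 (mod 11) gives x ∈ {3, 14, 25, 36, 47, 58, 69}.
The first of these with x mod 17 = 1 is 69.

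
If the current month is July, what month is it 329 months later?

December

329 mod 12 = 5 (since 27·12 = 324).
July + 5 months → December.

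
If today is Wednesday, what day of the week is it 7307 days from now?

Dividing 7307 by 7 gives quotient 1043 and remainder 6.
Wednesday + 6 days → Tuesday.

Tuesday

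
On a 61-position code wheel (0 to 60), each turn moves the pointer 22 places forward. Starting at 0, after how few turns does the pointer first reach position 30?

The inverse of 22 mod 61 is 25 (since 22·25 = 550 ≡ 1).
Multiplying both sides by 25: x ≡ 25·30 = 750 ≡ 18 (mod 61).

18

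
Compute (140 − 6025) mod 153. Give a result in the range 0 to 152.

Dividing 6025 by 153 gives quotient 39 and remainder 58.
(140 − 58) mod 153 = 82.

82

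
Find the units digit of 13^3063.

7

Powers of 3 mod 10 repeat with period 4: 3, 9, 7, 1.
3063 mod 4 = 3, so the last digit matches 3^3 = 7.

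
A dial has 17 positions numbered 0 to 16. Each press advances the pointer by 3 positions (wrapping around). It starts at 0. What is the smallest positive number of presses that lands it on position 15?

5

The inverse of 3 mod 17 is 6 (since 3·6 = 18 ≡ 1).
Multiplying both sides by 6: x ≡ 6·15 = 90 ≡ 5 (mod 17).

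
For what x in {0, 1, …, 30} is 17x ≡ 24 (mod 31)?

16

17⁻¹ ≡ 11 (mod 31) because 17·11 = 187 = 6·31 + 1.
So x ≡ 11·24 = 264 ≡ 16 (mod 31).
Check: 17·16 = 272 = 8·31 + 24.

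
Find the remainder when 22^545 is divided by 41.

27

By repeated squaring mod 41: 22^1≡22, 22^2≡33, 22^4≡23, 22^8≡37, 22^16≡16, 22^32≡10, 22^64≡18, 22^128≡37, 22^256≡16, 22^512≡10.
Since 545 = 1 + 32 + 512 in binary, 22^545 ≡ 22·10·10 ≡ 27 (mod 41).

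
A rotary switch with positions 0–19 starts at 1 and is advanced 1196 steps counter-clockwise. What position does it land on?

1196 = 59·20 + 16, so 1196 mod 20 = 16.
(1 − 16) mod 20 = 5.

5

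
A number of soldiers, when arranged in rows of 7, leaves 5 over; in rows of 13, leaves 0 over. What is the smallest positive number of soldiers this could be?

Since 13·6 ≡ 1 (mod 7), take x = 0 + 13·((5−0)·6 mod 7) = 0 + 13·2 = 26.
Check: 26 mod 7 = 5, 26 mod 13 = 0.

26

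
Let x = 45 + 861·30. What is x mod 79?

42

861·30 = 25830.
25830 − 326·79 = 76, so 25830 ≡ 76 (mod 79).
(45 + 76) mod 79 = 42.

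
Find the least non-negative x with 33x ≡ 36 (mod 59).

The inverse of 33 mod 59 is 34 (since 33·34 = 1122 ≡ 1).
Multiplying both sides by 34: x ≡ 34·36 = 1224 ≡ 44 (mod 59).

44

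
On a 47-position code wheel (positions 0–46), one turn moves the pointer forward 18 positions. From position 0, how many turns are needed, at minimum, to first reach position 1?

34

18·34 = 612 = 13·47 + 1, so 18⁻¹ ≡ 34 (mod 47).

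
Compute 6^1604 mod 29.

Square-and-reduce mod 29: 6^1≡6, 6^2≡7, 6^4≡20, 6^8≡23, 6^16≡7, 6^32≡20, 6^64≡23, 6^128≡7, 6^256≡20, 6^512≡23, 6^1024≡7.
Since 1604 = 4 + 64 + 512 + 1024 in binary, 6^1604 ≡ 20·23·23·7 ≡ 23 (mod 29).

23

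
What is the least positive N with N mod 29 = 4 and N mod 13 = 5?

Since 13·9 ≡ 1 (mod 29), take x = 5 + 13·((4−5)·9 mod 29) = 5 + 13·20 = 265.
Check: 265 mod 29 = 4, 265 mod 13 = 5.

265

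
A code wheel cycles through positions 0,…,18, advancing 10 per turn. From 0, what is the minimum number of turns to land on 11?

10⁻¹ ≡ 2 (mod 19) because 10·2 = 20 = 1·19 + 1.
So x ≡ 2·11 = 22 ≡ 3 (mod 19).

3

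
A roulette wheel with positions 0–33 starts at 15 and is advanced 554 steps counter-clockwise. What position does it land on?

554 − 16·34 = 10, so 554 ≡ 10 (mod 34).
(15 − 10) mod 34 = 5.

5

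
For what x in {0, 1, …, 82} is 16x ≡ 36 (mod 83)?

16⁻¹ ≡ 26 (mod 83) because 16·26 = 416 = 5·83 + 1.
Multiplying both sides by 26: x ≡ 26·36 = 936 ≡ 23 (mod 83).

23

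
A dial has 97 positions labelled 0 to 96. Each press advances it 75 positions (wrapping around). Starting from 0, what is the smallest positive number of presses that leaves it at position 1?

75·22 = 1650 = 17·97 + 1, so 75⁻¹ ≡ 22 (mod 97).

22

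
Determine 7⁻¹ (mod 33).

19

7·19 = 133 = 4·33 + 1, so 7⁻¹ ≡ 19 (mod 33).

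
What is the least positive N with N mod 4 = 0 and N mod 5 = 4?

4

x ≡ 0 (mod 4) gives x ∈ {0, 4}.
The first of these with x mod 5 = 4 is 4.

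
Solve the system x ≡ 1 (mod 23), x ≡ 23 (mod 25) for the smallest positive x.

x ≡ 1 (mod 23) gives x ∈ {1, 24, 47, 70, 93, 116, 139, 162, …}.
The first of these with x mod 25 = 23 is 323.

323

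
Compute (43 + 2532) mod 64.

2532 mod 64 = 36 (since 39·64 = 2496).
(43 + 36) mod 64 = 15.

15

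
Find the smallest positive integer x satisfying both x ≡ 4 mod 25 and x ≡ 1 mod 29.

x ≡ 4 (mod 25) gives x ∈ {4, 29, 54, 79, 104, 129, 154, 179, …}.
The first of these with x mod 29 = 1 is 204.

204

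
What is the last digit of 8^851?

Last digits of 8^n: 8, 4, 2, 6 (period 4).
851 leaves remainder 3 on division by 4, so 8^851 ends in 2.

2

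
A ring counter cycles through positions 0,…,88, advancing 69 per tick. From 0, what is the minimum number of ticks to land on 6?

69⁻¹ ≡ 40 (mod 89) because 69·40 = 2760 = 31·89 + 1.
So x ≡ 40·6 = 240 ≡ 62 (mod 89).

62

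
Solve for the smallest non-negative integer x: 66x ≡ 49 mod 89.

The inverse of 66 mod 89 is 58 (since 66·58 = 3828 ≡ 1).
Multiplying both sides by 58: x ≡ 58·49 = 2842 ≡ 83 (mod 89).
Check: 66·83 = 5478 = 61·89 + 49.

83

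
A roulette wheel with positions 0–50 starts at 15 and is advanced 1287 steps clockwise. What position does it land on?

1287 mod 51 = 12 (since 25·51 = 1275).
(15 + 12) mod 51 = 27.

27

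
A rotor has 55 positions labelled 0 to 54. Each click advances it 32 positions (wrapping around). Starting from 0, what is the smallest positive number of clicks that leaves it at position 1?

32·43 = 1376 = 25·55 + 1, so 32⁻¹ ≡ 43 (mod 55).

43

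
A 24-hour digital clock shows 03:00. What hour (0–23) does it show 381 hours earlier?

381 mod 24 = 21 (since 15·24 = 360).
(3 − 21) mod 24 = 6.

6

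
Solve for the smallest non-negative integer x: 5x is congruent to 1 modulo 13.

8

5⁻¹ ≡ 8 (mod 13) because 5·8 = 40 = 3·13 + 1.
So x ≡ 8·1 = 8 ≡ 8 (mod 13).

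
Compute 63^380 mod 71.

Square-and-reduce mod 71: 63^1≡63, 63^2≡64, 63^4≡49, 63^8≡58, 63^16≡27, 63^32≡19, 63^64≡6, 63^128≡36, 63^256≡18.
Since 380 = 4 + 8 + 16 + 32 + 64 + 256 in binary, 63^380 ≡ 49·58·27·19·6·18 ≡ 48 (mod 71).

48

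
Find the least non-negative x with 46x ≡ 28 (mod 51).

The inverse of 46 mod 51 is 10 (since 46·10 = 460 ≡ 1).
So x ≡ 10·28 = 280 ≡ 25 (mod 51).

25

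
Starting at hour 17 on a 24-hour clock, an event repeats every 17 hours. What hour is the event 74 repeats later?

3

74·17 = 1258.
Dividing 1258 by 24 gives quotient 52 and remainder 10.
(17 + 10) mod 24 = 3.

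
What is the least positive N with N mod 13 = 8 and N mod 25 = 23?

x ≡ 8 (mod 13) gives x ∈ {8, 21, 34, 47, 60, 73}.
The first of these with x mod 25 = 23 is 73.

73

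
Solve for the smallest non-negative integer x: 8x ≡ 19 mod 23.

The inverse of 8 mod 23 is 3 (since 8·3 = 24 ≡ 1).
So x ≡ 3·19 = 57 ≡ 11 (mod 23).
Check: 8·11 = 88 = 3·23 + 19.

11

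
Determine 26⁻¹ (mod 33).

26·14 = 364 = 11·33 + 1, so 26⁻¹ ≡ 14 (mod 33).

14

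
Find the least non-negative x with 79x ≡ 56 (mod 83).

79⁻¹ ≡ 62 (mod 83) because 79·62 = 4898 = 59·83 + 1.
Multiplying both sides by 62: x ≡ 62·56 = 3472 ≡ 69 (mod 83).

69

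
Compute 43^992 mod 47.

17

Successive squares of 43 mod 47: 43^1≡43, 43^2≡16, 43^4≡21, 43^8≡18, 43^16≡42, 43^32≡25, 43^64≡14, 43^128≡8, 43^256≡17, 43^512≡7.
992 = 32 + 64 + 128 + 256 + 512, so 43^992 ≡ 25·14·8·17·7 ≡ 17 (mod 47).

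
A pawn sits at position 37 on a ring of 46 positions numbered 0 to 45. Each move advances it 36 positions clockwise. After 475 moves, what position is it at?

25

475·36 = 17100.
Dividing 17100 by 46 gives quotient 371 and remainder 34.
(37 + 34) mod 46 = 25.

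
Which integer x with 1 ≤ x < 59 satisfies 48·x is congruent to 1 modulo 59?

16

48·16 = 768 = 13·59 + 1, so 48⁻¹ ≡ 16 (mod 59).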